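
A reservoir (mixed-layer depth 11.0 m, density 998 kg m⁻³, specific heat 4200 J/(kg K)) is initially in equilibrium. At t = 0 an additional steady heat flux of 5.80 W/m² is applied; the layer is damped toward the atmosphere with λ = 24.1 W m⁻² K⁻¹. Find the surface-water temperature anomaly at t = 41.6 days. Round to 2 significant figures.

0.20 K

Areal heat capacity C = ρ c_p D = 998 × 4200 × 11.0 = 4.61×10^7 J m⁻² K⁻¹.
τ = C / λ = 4.61×10^7 / 24.1 = 1.91×10^6 s.
Equilibrium anomaly ΔT_eq = F / λ = 5.80 / 24.1 = 0.241 K.
t = 41.6 days = 3.59×10^6 s, so t/τ = 1.88.
ΔT(t) = ΔT_eq (1 − e^(−t/τ)) = 0.241 × (1 − e^−1.88) = 0.204 K.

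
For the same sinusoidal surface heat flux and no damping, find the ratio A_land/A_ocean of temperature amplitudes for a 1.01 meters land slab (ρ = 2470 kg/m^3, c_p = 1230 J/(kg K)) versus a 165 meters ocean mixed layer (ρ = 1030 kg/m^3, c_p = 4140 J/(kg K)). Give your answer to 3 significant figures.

229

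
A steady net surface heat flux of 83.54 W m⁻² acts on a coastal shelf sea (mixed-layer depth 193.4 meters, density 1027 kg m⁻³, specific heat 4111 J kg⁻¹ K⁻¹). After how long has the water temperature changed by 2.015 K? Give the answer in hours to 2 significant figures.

5500 hours

Areal heat capacity C = ρ c_p D = 1027 × 4111 × 193.4 = 8.17×10^8 J/(m²·K).
Time required: Δt = C ΔT / F = 8.17×10^8 × 2.015 / 83.54 = 1.97×10^7 s.
In hours: 1.97×10^7 s / (3600 s/hour) = 5470 hours.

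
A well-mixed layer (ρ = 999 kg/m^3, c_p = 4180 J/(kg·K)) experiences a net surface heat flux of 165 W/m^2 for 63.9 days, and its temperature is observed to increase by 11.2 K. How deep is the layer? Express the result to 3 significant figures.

19.5 m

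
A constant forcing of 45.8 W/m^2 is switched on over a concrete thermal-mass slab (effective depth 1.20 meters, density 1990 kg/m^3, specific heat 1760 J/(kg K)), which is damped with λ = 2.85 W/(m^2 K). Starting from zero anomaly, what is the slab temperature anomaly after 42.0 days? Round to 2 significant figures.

Areal heat capacity C = ρ c_p D = 1990 × 1760 × 1.20 = 4.20×10^6 J/(m²·K).
τ = C / λ = 4.20×10^6 / 2.85 = 1.47×10^6 s.
Equilibrium anomaly ΔT_eq = F / λ = 45.8 / 2.85 = 16.1 K.
t = 42.0 days = 3.63×10^6 s, so t/τ = 2.46.
ΔT(t) = ΔT_eq (1 − e^(−t/τ)) = 16.1 × (1 − e^−2.46) = 14.7 K.

15 K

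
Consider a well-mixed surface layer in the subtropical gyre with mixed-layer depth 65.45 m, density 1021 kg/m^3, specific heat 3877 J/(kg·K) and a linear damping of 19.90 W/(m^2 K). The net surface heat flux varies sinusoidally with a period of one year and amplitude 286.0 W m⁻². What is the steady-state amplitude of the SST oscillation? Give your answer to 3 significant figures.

5.17 K

Areal heat capacity C = ρ c_p D = 1021 × 3877 × 65.45 = 2.59×10^8 J m⁻² K⁻¹.
Angular frequency ω = 2π / T = 2π / 3.15×10^7 s = 1.99×10^-7 s⁻¹.
√((Cω)² + λ²) = √((51.6)² + 19.90²) = 55.3 W/(m²·K).
Amplitude A = F₀ / √((Cω)²+λ²) = 286.0 / 55.3 = 5.17 K.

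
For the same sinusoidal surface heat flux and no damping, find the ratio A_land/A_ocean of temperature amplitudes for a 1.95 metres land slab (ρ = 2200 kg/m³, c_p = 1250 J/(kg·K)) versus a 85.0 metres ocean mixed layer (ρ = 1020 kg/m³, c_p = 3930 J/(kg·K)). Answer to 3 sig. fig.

63.5

C_ocean = 1020 × 3930 × 85.0 = 3.41×10^8 J/(m²·K).
C_land = 2200 × 1250 × 1.95 = 5.36×10^6 J/(m²·K).
Undamped amplitude ∝ 1/C, so A_land/A_ocean = C_ocean/C_land = 63.5.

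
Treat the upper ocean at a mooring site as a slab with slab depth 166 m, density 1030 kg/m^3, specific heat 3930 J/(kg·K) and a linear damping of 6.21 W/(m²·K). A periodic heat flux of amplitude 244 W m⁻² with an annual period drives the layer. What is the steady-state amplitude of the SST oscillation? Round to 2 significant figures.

Areal heat capacity C = ρ c_p D = 1030 × 3930 × 166 = 6.72×10^8 J/(m^2 K).
Angular frequency ω = 2π / T = 2π / 3.15×10^7 s = 1.99×10^-7 s⁻¹.
√((Cω)² + λ²) = √((134)² + 6.21²) = 134 W/(m²·K).
Amplitude A = F₀ / √((Cω)²+λ²) = 244 / 134 = 1.82 K.

1.8 K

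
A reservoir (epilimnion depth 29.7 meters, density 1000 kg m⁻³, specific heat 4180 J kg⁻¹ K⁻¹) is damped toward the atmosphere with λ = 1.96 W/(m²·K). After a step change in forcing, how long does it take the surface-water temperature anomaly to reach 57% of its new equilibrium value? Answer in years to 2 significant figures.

Areal heat capacity C = ρ c_p D = 1000 × 4180 × 29.7 = 1.24×10^8 J m⁻² K⁻¹.
τ = C / λ = 1.24×10^8 / 1.96 = 6.33×10^7 s.
Fraction reached: 1 − e^(−t/τ) = 0.57 ⇒ t = −τ ln(1 − 0.57) = τ × 0.844.
t = 5.35×10^7 s = 1.69 years.

1.7 years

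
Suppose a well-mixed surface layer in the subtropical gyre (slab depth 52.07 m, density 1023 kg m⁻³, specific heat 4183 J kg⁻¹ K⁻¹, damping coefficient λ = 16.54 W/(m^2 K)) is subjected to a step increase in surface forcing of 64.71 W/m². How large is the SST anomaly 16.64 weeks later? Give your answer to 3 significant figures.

2.06 K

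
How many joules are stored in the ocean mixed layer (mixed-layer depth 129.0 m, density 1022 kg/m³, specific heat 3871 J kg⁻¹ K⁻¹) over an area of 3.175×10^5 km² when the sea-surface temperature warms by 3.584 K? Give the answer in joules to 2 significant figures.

Areal heat capacity C = ρ c_p D = 1022 × 3871 × 129.0 = 5.10×10^8 J m⁻² K⁻¹.
Heat per unit area: q = C ΔT = 5.10×10^8 × 3.584 = 1.83×10^9 J/m².
Total heat: Q = q × A = 1.83×10^9 × (3.175×10^5 × 10⁶ m²) = 5.81×10^20 J.

5.8×10^20 J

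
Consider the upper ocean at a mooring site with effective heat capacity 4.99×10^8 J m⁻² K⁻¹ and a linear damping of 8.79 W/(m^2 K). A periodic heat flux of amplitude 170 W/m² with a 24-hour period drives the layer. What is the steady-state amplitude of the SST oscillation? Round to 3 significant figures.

0.00468 K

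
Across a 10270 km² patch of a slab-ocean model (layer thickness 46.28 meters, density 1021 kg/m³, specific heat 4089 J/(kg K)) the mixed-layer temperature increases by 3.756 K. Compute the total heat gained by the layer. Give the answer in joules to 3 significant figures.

7.45×10^18 J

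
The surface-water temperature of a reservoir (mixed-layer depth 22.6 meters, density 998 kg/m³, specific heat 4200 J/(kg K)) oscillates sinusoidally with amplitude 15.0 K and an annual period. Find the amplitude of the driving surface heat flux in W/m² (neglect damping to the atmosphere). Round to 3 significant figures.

Areal heat capacity C = ρ c_p D = 998 × 4200 × 22.6 = 9.47×10^7 J m⁻² K⁻¹.
ω = 2π / 3.15×10^7 s = 1.99×10^-7 s⁻¹.
Cω = 9.47×10^7 × 1.99×10^-7 = 18.9 W/(m²·K).
F₀ = A × Cω = 15.0 × 18.9 = 283 W/m².

283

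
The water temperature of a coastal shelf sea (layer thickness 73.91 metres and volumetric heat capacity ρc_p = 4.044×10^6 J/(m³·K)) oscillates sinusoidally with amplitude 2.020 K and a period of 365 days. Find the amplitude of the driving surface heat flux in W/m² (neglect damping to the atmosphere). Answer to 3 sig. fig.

120

Areal heat capacity C = ρc_p × D = 4.044×10^6 × 73.91 = 2.99×10^8 J/(m^2 K).
ω = 2π / 3.15×10^7 s = 1.99×10^-7 s⁻¹.
Cω = 2.99×10^8 × 1.99×10^-7 = 59.6 W/(m²·K).
F₀ = A × Cω = 2.020 × 59.6 = 120 W/m².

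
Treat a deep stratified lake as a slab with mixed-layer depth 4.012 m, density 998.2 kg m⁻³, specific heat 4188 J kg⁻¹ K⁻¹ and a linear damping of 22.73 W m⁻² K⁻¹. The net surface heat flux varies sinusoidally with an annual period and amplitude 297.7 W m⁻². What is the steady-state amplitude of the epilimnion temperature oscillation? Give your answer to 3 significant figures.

13.0 K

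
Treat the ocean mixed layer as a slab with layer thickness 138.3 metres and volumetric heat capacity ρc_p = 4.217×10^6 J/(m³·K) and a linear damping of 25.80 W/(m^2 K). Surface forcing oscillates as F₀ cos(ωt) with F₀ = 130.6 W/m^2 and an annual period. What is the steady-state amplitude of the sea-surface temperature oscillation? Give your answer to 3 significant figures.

Areal heat capacity C = ρc_p × D = 4.217×10^6 × 138.3 = 5.83×10^8 J m⁻² K⁻¹.
Angular frequency ω = 2π / T = 2π / 3.15×10^7 s = 1.99×10^-7 s⁻¹.
√((Cω)² + λ²) = √((116)² + 25.80²) = 119 W/(m²·K).
Amplitude A = F₀ / √((Cω)²+λ²) = 130.6 / 119 = 1.10 K.

1.10 K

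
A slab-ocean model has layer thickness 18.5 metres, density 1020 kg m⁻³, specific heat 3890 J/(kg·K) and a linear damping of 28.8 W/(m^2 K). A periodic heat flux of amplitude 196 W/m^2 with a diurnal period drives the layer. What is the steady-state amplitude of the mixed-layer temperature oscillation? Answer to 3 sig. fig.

0.0367 K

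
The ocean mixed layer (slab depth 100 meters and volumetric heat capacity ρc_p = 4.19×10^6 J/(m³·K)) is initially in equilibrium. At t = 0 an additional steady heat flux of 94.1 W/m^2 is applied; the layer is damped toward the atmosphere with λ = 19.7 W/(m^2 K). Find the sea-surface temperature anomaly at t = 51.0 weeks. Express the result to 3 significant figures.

3.66 K

Areal heat capacity C = ρc_p × D = 4.19×10^6 × 100 = 4.19×10^8 J m⁻² K⁻¹.
τ = C / λ = 4.19×10^8 / 19.7 = 2.13×10^7 s.
Equilibrium anomaly ΔT_eq = F / λ = 94.1 / 19.7 = 4.78 K.
t = 51.0 weeks = 3.08×10^7 s, so t/τ = 1.45.
ΔT(t) = ΔT_eq (1 − e^(−t/τ)) = 4.78 × (1 − e^−1.45) = 3.66 K.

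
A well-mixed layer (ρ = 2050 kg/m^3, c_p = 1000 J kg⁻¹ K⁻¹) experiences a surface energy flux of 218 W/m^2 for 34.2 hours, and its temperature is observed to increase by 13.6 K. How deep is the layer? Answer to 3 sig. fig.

0.963 m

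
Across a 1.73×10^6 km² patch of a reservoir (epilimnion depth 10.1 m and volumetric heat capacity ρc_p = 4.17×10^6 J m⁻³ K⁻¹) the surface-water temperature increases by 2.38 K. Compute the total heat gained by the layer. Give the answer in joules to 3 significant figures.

Areal heat capacity C = ρc_p × D = 4.17×10^6 × 10.1 = 4.21×10^7 J/(m^2 K).
Heat per unit area: q = C ΔT = 4.21×10^7 × 2.38 = 1.00×10^8 J/m².
Total heat: Q = q × A = 1.00×10^8 × (1.73×10^6 × 10⁶ m²) = 1.73×10^20 J.

1.73×10^20 J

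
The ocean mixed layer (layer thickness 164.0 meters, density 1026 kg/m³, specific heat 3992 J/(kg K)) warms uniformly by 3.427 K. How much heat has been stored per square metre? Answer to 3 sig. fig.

Areal heat capacity C = ρ c_p D = 1026 × 3992 × 164.0 = 6.72×10^8 J/(m^2 K).
ΔQ = C ΔT = 6.72×10^8 × 3.427 = 2.30×10^9 J/m².

2.30×10^9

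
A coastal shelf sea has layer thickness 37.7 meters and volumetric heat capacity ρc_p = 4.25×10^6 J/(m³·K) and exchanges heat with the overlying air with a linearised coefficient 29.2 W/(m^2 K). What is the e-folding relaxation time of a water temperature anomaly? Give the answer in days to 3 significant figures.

63.5 days

Areal heat capacity C = ρc_p × D = 4.25×10^6 × 37.7 = 1.60×10^8 J m⁻² K⁻¹.
Relaxation time τ = C / λ = 1.60×10^8 / 29.2 = 5.49×10^6 s.
In days: 5.49×10^6 s / (86400 s/day) = 63.5 days.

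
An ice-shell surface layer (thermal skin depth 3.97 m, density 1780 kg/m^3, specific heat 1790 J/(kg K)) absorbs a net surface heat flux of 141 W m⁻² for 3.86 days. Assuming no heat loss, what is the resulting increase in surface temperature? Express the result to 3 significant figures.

Areal heat capacity C = ρ c_p D = 1780 × 1790 × 3.97 = 1.26×10^7 J/(m²·K).
Net heat input Q = F Δt = 141 × (3.86 days × 86400 s/day) = 4.70×10^7 J/m².
ΔT = Q / C = 4.70×10^7 / 1.26×10^7 = 3.72 K.

3.72 K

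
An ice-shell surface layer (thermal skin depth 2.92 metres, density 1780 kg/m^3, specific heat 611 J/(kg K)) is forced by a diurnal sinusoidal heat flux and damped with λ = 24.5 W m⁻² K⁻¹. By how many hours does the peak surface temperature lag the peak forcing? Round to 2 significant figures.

5.6 hours

Areal heat capacity C = ρ c_p D = 1780 × 611 × 2.92 = 3.18×10^6 J m⁻² K⁻¹.
ω = 2π / 86400 s = 7.27×10^-5 s⁻¹.
Phase lag φ = arctan(Cω/λ) = arctan(231/24.5) = 1.47 rad.
Time lag = φ / ω = 1.47 / 7.27×10^-5 = 20100 s = 5.60 hours.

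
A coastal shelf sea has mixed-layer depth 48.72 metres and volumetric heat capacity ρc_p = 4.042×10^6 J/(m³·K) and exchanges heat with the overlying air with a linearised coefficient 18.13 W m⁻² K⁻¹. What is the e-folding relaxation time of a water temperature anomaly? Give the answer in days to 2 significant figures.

Areal heat capacity C = ρc_p × D = 4.042×10^6 × 48.72 = 1.97×10^8 J/(m²·K).
Relaxation time τ = C / λ = 1.97×10^8 / 18.13 = 1.09×10^7 s.
In days: 1.09×10^7 s / (86400 s/day) = 126 days.

130 days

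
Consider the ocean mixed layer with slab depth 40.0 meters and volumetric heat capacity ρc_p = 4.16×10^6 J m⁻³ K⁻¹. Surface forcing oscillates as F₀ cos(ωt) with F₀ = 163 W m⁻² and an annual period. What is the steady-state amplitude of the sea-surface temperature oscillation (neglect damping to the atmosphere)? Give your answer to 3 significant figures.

4.92 K

Areal heat capacity C = ρc_p × D = 4.16×10^6 × 40.0 = 1.66×10^8 J/(m²·K).
Angular frequency ω = 2π / T = 2π / 3.15×10^7 s = 1.99×10^-7 s⁻¹.
Cω = 1.66×10^8 × 1.99×10^-7 = 33.2 W/(m²·K).
Amplitude A = F₀ / (Cω) = 163 / 33.2 = 4.92 K.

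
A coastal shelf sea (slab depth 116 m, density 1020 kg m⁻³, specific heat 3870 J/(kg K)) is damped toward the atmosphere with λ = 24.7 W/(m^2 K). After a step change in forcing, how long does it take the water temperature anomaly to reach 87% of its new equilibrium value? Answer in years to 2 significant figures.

1.2 years

Areal heat capacity C = ρ c_p D = 1020 × 3870 × 116 = 4.58×10^8 J/(m^2 K).
τ = C / λ = 4.58×10^8 / 24.7 = 1.85×10^7 s.
Fraction reached: 1 − e^(−t/τ) = 0.87 ⇒ t = −τ ln(1 − 0.87) = τ × 2.04.
t = 3.78×10^7 s = 1.20 years.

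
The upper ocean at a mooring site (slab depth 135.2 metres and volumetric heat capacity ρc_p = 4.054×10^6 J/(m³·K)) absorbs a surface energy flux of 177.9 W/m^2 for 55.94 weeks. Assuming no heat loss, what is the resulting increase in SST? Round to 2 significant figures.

Areal heat capacity C = ρc_p × D = 4.054×10^6 × 135.2 = 5.48×10^8 J/(m^2 K).
Net heat input Q = F Δt = 177.9 × (55.94 weeks × 6.048×10^5 s/week) = 6.02×10^9 J/m².
ΔT = Q / C = 6.02×10^9 / 5.48×10^8 = 11.0 K.

11 K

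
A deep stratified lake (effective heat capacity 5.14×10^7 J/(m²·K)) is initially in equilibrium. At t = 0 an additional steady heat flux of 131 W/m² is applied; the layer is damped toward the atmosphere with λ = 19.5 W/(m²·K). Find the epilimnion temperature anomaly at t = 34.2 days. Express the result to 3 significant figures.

Areal heat capacity C = 5.14×10^7 J/(m²·K) (given).
τ = C / λ = 5.14×10^7 / 19.5 = 2.64×10^6 s.
Equilibrium anomaly ΔT_eq = F / λ = 131 / 19.5 = 6.72 K.
t = 34.2 days = 2.95×10^6 s, so t/τ = 1.12.
ΔT(t) = ΔT_eq (1 − e^(−t/τ)) = 6.72 × (1 − e^−1.12) = 4.53 K.

4.53 K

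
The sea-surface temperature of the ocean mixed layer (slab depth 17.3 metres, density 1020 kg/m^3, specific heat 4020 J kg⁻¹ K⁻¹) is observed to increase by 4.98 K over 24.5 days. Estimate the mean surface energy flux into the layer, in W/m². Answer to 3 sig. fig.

Areal heat capacity C = ρ c_p D = 1020 × 4020 × 17.3 = 7.09×10^7 J/(m^2 K).
Required heat per unit area: Q = C ΔT = 7.09×10^7 × 4.98 = 3.53×10^8 J/m².
Flux F = Q / Δt = 3.53×10^8 / 2.12×10^6 s = 167 W/m².

167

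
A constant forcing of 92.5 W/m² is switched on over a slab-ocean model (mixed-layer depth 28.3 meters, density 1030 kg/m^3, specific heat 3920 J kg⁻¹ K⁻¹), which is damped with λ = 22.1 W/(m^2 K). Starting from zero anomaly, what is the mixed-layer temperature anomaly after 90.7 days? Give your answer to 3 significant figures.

3.27 K

Areal heat capacity C = ρ c_p D = 1030 × 3920 × 28.3 = 1.14×10^8 J/(m^2 K).
τ = C / λ = 1.14×10^8 / 22.1 = 5.17×10^6 s.
Equilibrium anomaly ΔT_eq = F / λ = 92.5 / 22.1 = 4.19 K.
t = 90.7 days = 7.84×10^6 s, so t/τ = 1.52.
ΔT(t) = ΔT_eq (1 − e^(−t/τ)) = 4.19 × (1 − e^−1.52) = 3.27 K.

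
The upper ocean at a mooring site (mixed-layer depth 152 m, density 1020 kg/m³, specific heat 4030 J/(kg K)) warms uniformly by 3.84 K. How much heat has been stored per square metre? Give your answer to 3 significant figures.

Areal heat capacity C = ρ c_p D = 1020 × 4030 × 152 = 6.25×10^8 J m⁻² K⁻¹.
ΔQ = C ΔT = 6.25×10^8 × 3.84 = 2.40×10^9 J/m².

2.40×10^9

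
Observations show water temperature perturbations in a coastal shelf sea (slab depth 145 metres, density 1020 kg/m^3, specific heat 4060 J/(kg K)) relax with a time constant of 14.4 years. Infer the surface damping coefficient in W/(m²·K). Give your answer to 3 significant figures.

Areal heat capacity C = ρ c_p D = 1020 × 4060 × 145 = 6.00×10^8 J m⁻² K⁻¹.
τ = 14.4 years = 4.54×10^8 s.
λ = C / τ = 6.00×10^8 / 4.54×10^8 = 1.32 W/(m²·K).

1.32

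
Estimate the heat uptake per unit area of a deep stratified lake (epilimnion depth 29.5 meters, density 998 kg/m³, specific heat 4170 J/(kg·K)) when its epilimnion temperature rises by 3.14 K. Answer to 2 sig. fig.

3.9×10^8

Areal heat capacity C = ρ c_p D = 998 × 4170 × 29.5 = 1.23×10^8 J/(m²·K).
ΔQ = C ΔT = 1.23×10^8 × 3.14 = 3.85×10^8 J/m².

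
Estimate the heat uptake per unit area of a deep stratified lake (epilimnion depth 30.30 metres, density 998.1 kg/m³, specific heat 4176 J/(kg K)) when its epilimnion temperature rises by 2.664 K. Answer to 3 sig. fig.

3.36×10^8

Areal heat capacity C = ρ c_p D = 998.1 × 4176 × 30.30 = 1.26×10^8 J/(m²·K).
ΔQ = C ΔT = 1.26×10^8 × 2.664 = 3.36×10^8 J/m².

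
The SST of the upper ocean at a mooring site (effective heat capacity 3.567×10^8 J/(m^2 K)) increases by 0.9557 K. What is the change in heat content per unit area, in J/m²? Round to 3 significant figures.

3.41×10^8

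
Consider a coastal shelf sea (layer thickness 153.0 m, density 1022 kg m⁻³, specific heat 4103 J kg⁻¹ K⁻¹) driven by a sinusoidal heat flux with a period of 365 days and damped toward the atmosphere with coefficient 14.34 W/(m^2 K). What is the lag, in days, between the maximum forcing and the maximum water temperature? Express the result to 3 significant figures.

84.8 days

Areal heat capacity C = ρ c_p D = 1022 × 4103 × 153.0 = 6.42×10^8 J/(m^2 K).
ω = 2π / 3.15×10^7 s = 1.99×10^-7 s⁻¹.
Phase lag φ = arctan(Cω/λ) = arctan(128/14.34) = 1.46 rad.
Time lag = φ / ω = 1.46 / 1.99×10^-7 = 7.32×10^6 s = 84.8 days.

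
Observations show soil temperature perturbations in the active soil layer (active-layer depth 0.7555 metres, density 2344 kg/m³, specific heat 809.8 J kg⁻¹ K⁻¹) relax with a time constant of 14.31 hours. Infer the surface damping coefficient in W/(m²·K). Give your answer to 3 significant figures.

27.8

Areal heat capacity C = ρ c_p D = 2344 × 809.8 × 0.7555 = 1.43×10^6 J/(m²·K).
τ = 14.31 hours = 51500 s.
λ = C / τ = 1.43×10^6 / 51500 = 27.8 W/(m²·K).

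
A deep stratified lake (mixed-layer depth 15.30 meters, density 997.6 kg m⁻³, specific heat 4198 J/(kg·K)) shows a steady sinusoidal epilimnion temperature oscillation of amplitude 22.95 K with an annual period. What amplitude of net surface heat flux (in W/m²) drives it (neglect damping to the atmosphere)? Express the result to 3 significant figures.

293

Areal heat capacity C = ρ c_p D = 997.6 × 4198 × 15.30 = 6.41×10^7 J/(m^2 K).
ω = 2π / 3.15×10^7 s = 1.99×10^-7 s⁻¹.
Cω = 6.41×10^7 × 1.99×10^-7 = 12.8 W/(m²·K).
F₀ = A × Cω = 22.95 × 12.8 = 293 W/m².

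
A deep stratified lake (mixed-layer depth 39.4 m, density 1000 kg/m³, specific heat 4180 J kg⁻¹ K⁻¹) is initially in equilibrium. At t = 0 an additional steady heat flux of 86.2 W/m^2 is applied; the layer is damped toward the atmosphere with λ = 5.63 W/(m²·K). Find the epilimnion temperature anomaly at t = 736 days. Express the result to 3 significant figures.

13.6 K

Areal heat capacity C = ρ c_p D = 1000 × 4180 × 39.4 = 1.65×10^8 J m⁻² K⁻¹.
τ = C / λ = 1.65×10^8 / 5.63 = 2.93×10^7 s.
Equilibrium anomaly ΔT_eq = F / λ = 86.2 / 5.63 = 15.3 K.
t = 736 days = 6.36×10^7 s, so t/τ = 2.17.
ΔT(t) = ΔT_eq (1 − e^(−t/τ)) = 15.3 × (1 − e^−2.17) = 13.6 K.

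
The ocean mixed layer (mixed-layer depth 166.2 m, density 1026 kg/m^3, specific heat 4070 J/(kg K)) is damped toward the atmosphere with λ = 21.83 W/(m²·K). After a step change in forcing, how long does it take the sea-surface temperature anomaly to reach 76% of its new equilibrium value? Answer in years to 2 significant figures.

Areal heat capacity C = ρ c_p D = 1026 × 4070 × 166.2 = 6.94×10^8 J/(m²·K).
τ = C / λ = 6.94×10^8 / 21.83 = 3.18×10^7 s.
Fraction reached: 1 − e^(−t/τ) = 0.76 ⇒ t = −τ ln(1 − 0.76) = τ × 1.43.
t = 4.54×10^7 s = 1.44 years.

1.4 years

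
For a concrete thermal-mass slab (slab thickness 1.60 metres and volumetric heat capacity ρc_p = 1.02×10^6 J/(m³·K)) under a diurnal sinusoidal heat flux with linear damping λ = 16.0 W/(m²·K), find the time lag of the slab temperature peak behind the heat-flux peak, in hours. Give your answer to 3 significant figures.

5.49 hours

Areal heat capacity C = ρc_p × D = 1.02×10^6 × 1.60 = 1.63×10^6 J/(m²·K).
ω = 2π / 86400 s = 7.27×10^-5 s⁻¹.
Phase lag φ = arctan(Cω/λ) = arctan(119/16.0) = 1.44 rad.
Time lag = φ / ω = 1.44 / 7.27×10^-5 = 19800 s = 5.49 hours.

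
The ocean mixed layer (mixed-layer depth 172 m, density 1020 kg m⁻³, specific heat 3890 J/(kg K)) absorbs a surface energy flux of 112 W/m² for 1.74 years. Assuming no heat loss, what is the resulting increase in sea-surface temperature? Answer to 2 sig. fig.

Areal heat capacity C = ρ c_p D = 1020 × 3890 × 172 = 6.82×10^8 J/(m²·K).
Net heat input Q = F Δt = 112 × (1.74 years × 3.156×10^7 s/year) = 6.15×10^9 J/m².
ΔT = Q / C = 6.15×10^9 / 6.82×10^8 = 9.01 K.

9.0 K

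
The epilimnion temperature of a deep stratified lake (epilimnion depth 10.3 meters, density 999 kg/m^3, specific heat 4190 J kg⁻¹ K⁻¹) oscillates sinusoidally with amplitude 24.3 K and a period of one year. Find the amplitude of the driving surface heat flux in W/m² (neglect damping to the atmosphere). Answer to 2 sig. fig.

210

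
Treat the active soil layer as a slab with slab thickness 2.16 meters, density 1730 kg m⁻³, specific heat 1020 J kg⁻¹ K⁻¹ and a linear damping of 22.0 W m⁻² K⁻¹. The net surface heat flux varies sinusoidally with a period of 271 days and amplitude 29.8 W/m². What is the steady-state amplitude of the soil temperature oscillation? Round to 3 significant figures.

Areal heat capacity C = ρ c_p D = 1730 × 1020 × 2.16 = 3.81×10^6 J/(m^2 K).
Angular frequency ω = 2π / T = 2π / 2.34×10^7 s = 2.68×10^-7 s⁻¹.
√((Cω)² + λ²) = √((1.02)² + 22.0²) = 22.0 W/(m²·K).
Amplitude A = F₀ / √((Cω)²+λ²) = 29.8 / 22.0 = 1.35 K.

1.35 K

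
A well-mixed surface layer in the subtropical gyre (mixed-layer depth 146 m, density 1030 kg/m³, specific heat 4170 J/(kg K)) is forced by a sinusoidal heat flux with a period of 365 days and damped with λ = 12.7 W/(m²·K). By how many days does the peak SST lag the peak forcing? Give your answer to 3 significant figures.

Areal heat capacity C = ρ c_p D = 1030 × 4170 × 146 = 6.27×10^8 J m⁻² K⁻¹.
ω = 2π / 3.15×10^7 s = 1.99×10^-7 s⁻¹.
Phase lag φ = arctan(Cω/λ) = arctan(125/12.7) = 1.47 rad.
Time lag = φ / ω = 1.47 / 1.99×10^-7 = 7.38×10^6 s = 85.4 days.

85.4 days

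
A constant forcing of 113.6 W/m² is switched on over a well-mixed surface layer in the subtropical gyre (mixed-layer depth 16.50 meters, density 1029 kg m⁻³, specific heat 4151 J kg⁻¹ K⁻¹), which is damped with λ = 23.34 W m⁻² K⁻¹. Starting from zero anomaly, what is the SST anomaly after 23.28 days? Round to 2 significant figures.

Areal heat capacity C = ρ c_p D = 1029 × 4151 × 16.50 = 7.05×10^7 J/(m^2 K).
τ = C / λ = 7.05×10^7 / 23.34 = 3.02×10^6 s.
Equilibrium anomaly ΔT_eq = F / λ = 113.6 / 23.34 = 4.87 K.
t = 23.28 days = 2.01×10^6 s, so t/τ = 0.666.
ΔT(t) = ΔT_eq (1 − e^(−t/τ)) = 4.87 × (1 − e^−0.666) = 2.37 K.

2.4 K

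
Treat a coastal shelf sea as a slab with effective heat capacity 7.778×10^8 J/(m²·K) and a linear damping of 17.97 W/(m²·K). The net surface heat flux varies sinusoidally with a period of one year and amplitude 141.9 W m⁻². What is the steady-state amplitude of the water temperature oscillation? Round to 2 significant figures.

Areal heat capacity C = 7.778×10^8 J/(m²·K) (given).
Angular frequency ω = 2π / T = 2π / 3.15×10^7 s = 1.99×10^-7 s⁻¹.
√((Cω)² + λ²) = √((155)² + 17.97²) = 156 W/(m²·K).
Amplitude A = F₀ / √((Cω)²+λ²) = 141.9 / 156 = 0.910 K.

0.91 K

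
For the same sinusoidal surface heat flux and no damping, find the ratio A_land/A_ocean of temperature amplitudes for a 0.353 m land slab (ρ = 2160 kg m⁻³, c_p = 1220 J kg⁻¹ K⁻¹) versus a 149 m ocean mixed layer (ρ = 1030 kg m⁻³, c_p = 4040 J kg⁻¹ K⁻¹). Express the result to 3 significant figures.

C_ocean = 1030 × 4040 × 149 = 6.20×10^8 J/(m²·K).
C_land = 2160 × 1220 × 0.353 = 9.30×10^5 J/(m²·K).
Undamped amplitude ∝ 1/C, so A_land/A_ocean = C_ocean/C_land = 667.

667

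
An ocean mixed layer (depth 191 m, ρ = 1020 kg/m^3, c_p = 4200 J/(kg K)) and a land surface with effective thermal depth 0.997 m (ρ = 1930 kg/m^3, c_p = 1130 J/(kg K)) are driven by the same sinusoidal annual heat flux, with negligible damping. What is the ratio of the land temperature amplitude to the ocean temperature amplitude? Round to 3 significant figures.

376

C_ocean = 1020 × 4200 × 191 = 8.18×10^8 J/(m²·K).
C_land = 1930 × 1130 × 0.997 = 2.17×10^6 J/(m²·K).
Undamped amplitude ∝ 1/C, so A_land/A_ocean = C_ocean/C_land = 376.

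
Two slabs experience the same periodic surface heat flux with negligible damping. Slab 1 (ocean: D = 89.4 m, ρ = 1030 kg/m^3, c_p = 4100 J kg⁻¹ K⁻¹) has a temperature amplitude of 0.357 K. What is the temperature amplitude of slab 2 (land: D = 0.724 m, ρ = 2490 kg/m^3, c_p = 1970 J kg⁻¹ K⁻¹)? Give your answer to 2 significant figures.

C_ocean = 3.78×10^8 J/(m²·K); C_land = 3.55×10^6 J/(m²·K).
A ∝ 1/C ⇒ A_land = A_ocean × C_ocean/C_land = 0.357 × 106 = 38.0 K.

38 K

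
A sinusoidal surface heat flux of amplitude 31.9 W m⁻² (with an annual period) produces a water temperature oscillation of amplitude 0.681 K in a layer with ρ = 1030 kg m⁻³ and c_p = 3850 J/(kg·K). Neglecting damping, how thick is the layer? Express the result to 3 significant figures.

ω = 2π / 3.15×10^7 s = 1.99×10^-7 s⁻¹.
Required C = F₀ / (A ω) = 31.9 / (0.681 × 1.99×10^-7) = 2.35×10^8 J/(m²·K).
D = C / (ρ c_p) = 2.35×10^8 / (1030 × 3850) = 59.3 m.

59.3 m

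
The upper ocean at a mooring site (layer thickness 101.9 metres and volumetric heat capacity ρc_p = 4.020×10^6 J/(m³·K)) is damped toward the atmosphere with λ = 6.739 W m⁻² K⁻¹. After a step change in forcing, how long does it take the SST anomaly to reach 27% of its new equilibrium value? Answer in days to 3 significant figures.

221 days

Areal heat capacity C = ρc_p × D = 4.020×10^6 × 101.9 = 4.10×10^8 J m⁻² K⁻¹.
τ = C / λ = 4.10×10^8 / 6.739 = 6.08×10^7 s.
Fraction reached: 1 − e^(−t/τ) = 0.27 ⇒ t = −τ ln(1 − 0.27) = τ × 0.315.
t = 1.91×10^7 s = 221 days.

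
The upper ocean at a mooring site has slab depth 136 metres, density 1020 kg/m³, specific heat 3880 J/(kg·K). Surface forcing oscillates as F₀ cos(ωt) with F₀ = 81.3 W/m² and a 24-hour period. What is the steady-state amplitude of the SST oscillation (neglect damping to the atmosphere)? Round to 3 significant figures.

0.00208 K

Areal heat capacity C = ρ c_p D = 1020 × 3880 × 136 = 5.38×10^8 J/(m²·K).
Angular frequency ω = 2π / T = 2π / 86400 s = 7.27×10^-5 s⁻¹.
Cω = 5.38×10^8 × 7.27×10^-5 = 39100 W/(m²·K).
Amplitude A = F₀ / (Cω) = 81.3 / 39100 = 0.00208 K.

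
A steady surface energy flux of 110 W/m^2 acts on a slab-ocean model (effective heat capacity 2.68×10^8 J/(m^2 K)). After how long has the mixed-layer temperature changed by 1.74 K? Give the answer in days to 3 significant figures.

Areal heat capacity C = 2.68×10^8 J/(m^2 K) (given).
Time required: Δt = C ΔT / F = 2.68×10^8 × 1.74 / 110 = 4.24×10^6 s.
In days: 4.24×10^6 s / (86400 s/day) = 49.1 days.

49.1 days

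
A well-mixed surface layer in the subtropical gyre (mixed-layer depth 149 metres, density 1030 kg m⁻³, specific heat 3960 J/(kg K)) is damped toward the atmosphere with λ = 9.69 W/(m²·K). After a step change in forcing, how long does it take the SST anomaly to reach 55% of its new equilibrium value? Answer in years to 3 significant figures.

1.59 years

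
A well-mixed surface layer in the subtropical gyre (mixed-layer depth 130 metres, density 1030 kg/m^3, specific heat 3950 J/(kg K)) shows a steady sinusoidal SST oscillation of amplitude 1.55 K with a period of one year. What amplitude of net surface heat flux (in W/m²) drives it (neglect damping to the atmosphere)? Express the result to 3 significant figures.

Areal heat capacity C = ρ c_p D = 1030 × 3950 × 130 = 5.29×10^8 J/(m^2 K).
ω = 2π / 3.15×10^7 s = 1.99×10^-7 s⁻¹.
Cω = 5.29×10^8 × 1.99×10^-7 = 105 W/(m²·K).
F₀ = A × Cω = 1.55 × 105 = 163 W/m².

163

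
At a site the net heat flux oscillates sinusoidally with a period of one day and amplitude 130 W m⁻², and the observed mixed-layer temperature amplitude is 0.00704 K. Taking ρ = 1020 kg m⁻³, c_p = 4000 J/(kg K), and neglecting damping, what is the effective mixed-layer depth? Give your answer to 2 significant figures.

62 m

ω = 2π / 86400 s = 7.27×10^-5 s⁻¹.
Required C = F₀ / (A ω) = 130 / (0.00704 × 7.27×10^-5) = 2.54×10^8 J/(m²·K).
D = C / (ρ c_p) = 2.54×10^8 / (1020 × 4000) = 62.2 m.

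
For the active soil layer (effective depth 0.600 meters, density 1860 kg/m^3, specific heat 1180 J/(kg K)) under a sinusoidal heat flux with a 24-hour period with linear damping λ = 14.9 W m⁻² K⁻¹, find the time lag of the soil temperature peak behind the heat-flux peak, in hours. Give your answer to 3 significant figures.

5.41 hours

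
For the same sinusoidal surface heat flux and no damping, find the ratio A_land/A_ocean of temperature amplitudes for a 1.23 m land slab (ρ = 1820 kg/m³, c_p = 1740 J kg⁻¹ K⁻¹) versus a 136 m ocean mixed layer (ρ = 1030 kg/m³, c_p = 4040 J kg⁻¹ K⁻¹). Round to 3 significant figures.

145

C_ocean = 1030 × 4040 × 136 = 5.66×10^8 J/(m²·K).
C_land = 1820 × 1740 × 1.23 = 3.90×10^6 J/(m²·K).
Undamped amplitude ∝ 1/C, so A_land/A_ocean = C_ocean/C_land = 145.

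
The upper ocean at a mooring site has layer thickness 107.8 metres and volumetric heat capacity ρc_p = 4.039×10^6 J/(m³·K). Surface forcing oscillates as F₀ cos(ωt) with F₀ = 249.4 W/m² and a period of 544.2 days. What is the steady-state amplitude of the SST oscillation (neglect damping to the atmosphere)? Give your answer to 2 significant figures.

4.3 K

Areal heat capacity C = ρc_p × D = 4.039×10^6 × 107.8 = 4.35×10^8 J/(m²·K).
Angular frequency ω = 2π / T = 2π / 4.70×10^7 s = 1.34×10^-7 s⁻¹.
Cω = 4.35×10^8 × 1.34×10^-7 = 58.2 W/(m²·K).
Amplitude A = F₀ / (Cω) = 249.4 / 58.2 = 4.29 K.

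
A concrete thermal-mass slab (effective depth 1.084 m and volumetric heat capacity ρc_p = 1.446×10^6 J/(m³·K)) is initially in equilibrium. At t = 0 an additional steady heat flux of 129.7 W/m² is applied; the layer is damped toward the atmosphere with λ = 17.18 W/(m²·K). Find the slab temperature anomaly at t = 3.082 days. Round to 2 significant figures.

Areal heat capacity C = ρc_p × D = 1.446×10^6 × 1.084 = 1.57×10^6 J/(m²·K).
τ = C / λ = 1.57×10^6 / 17.18 = 91200 s.
Equilibrium anomaly ΔT_eq = F / λ = 129.7 / 17.18 = 7.55 K.
t = 3.082 days = 2.66×10^5 s, so t/τ = 2.92.
ΔT(t) = ΔT_eq (1 − e^(−t/τ)) = 7.55 × (1 − e^−2.92) = 7.14 K.

7.1 K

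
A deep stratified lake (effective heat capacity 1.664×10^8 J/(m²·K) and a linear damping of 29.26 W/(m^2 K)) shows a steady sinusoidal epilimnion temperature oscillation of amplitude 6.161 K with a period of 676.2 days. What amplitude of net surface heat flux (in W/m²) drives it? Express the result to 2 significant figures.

Areal heat capacity C = 1.664×10^8 J/(m²·K) (given).
ω = 2π / 5.84×10^7 s = 1.08×10^-7 s⁻¹.
√((Cω)² + λ²) = √((17.9)² + 29.26²) = 34.3 W/(m²·K).
F₀ = A × √((Cω)²+λ²) = 6.161 × 34.3 = 211 W/m².

210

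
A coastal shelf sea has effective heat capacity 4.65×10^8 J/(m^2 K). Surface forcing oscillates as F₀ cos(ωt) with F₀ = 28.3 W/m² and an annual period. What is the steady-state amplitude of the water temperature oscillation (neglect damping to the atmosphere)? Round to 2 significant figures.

Areal heat capacity C = 4.65×10^8 J/(m^2 K) (given).
Angular frequency ω = 2π / T = 2π / 3.15×10^7 s = 1.99×10^-7 s⁻¹.
Cω = 4.65×10^8 × 1.99×10^-7 = 92.6 W/(m²·K).
Amplitude A = F₀ / (Cω) = 28.3 / 92.6 = 0.305 K.

0.31 K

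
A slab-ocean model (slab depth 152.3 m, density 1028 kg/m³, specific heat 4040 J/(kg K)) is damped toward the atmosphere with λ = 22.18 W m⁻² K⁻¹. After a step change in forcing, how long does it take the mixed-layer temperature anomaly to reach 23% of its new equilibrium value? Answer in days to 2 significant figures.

Areal heat capacity C = ρ c_p D = 1028 × 4040 × 152.3 = 6.33×10^8 J/(m^2 K).
τ = C / λ = 6.33×10^8 / 22.18 = 2.85×10^7 s.
Fraction reached: 1 − e^(−t/τ) = 0.23 ⇒ t = −τ ln(1 − 0.23) = τ × 0.261.
t = 7.45×10^6 s = 86.3 days.

86 days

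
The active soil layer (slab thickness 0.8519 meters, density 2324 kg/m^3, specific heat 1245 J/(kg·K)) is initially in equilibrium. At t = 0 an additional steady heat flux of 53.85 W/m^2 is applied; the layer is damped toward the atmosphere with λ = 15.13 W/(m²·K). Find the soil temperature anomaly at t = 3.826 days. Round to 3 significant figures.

3.09 K

Areal heat capacity C = ρ c_p D = 2324 × 1245 × 0.8519 = 2.46×10^6 J/(m²·K).
τ = C / λ = 2.46×10^6 / 15.13 = 1.63×10^5 s.
Equilibrium anomaly ΔT_eq = F / λ = 53.85 / 15.13 = 3.56 K.
t = 3.826 days = 3.31×10^5 s, so t/τ = 2.03.
ΔT(t) = ΔT_eq (1 − e^(−t/τ)) = 3.56 × (1 − e^−2.03) = 3.09 K.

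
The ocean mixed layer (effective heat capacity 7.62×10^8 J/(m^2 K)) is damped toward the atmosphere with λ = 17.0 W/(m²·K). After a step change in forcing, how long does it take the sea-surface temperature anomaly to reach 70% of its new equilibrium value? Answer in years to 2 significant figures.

Areal heat capacity C = 7.62×10^8 J/(m^2 K) (given).
τ = C / λ = 7.62×10^8 / 17.0 = 4.48×10^7 s.
Fraction reached: 1 − e^(−t/τ) = 0.70 ⇒ t = −τ ln(1 − 0.70) = τ × 1.20.
t = 5.40×10^7 s = 1.71 years.

1.7 years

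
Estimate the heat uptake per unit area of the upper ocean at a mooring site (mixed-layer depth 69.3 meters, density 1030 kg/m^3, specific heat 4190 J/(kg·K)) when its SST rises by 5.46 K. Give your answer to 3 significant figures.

1.63×10^9

Areal heat capacity C = ρ c_p D = 1030 × 4190 × 69.3 = 2.99×10^8 J/(m^2 K).
ΔQ = C ΔT = 2.99×10^8 × 5.46 = 1.63×10^9 J/m².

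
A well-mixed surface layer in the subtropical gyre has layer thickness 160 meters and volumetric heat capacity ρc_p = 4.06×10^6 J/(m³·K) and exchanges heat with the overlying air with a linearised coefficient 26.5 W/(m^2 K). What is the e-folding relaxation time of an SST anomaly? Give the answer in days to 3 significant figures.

284 days

Areal heat capacity C = ρc_p × D = 4.06×10^6 × 160 = 6.50×10^8 J/(m^2 K).
Relaxation time τ = C / λ = 6.50×10^8 / 26.5 = 2.45×10^7 s.
In days: 2.45×10^7 s / (86400 s/day) = 284 days.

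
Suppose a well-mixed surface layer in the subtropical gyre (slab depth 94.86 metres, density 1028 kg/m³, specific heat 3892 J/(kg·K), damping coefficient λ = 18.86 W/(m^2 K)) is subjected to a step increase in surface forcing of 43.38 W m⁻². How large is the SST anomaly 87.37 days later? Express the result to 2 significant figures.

0.72 K

Areal heat capacity C = ρ c_p D = 1028 × 3892 × 94.86 = 3.80×10^8 J m⁻² K⁻¹.
τ = C / λ = 3.80×10^8 / 18.86 = 2.01×10^7 s.
Equilibrium anomaly ΔT_eq = F / λ = 43.38 / 18.86 = 2.30 K.
t = 87.37 days = 7.55×10^6 s, so t/τ = 0.375.
ΔT(t) = ΔT_eq (1 − e^(−t/τ)) = 2.30 × (1 − e^−0.375) = 0.719 K.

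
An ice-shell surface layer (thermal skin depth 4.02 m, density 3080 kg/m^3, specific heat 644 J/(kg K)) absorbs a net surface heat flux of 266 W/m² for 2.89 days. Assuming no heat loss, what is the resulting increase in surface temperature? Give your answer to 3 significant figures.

8.33 K

Areal heat capacity C = ρ c_p D = 3080 × 644 × 4.02 = 7.97×10^6 J/(m²·K).
Net heat input Q = F Δt = 266 × (2.89 days × 86400 s/day) = 6.64×10^7 J/m².
ΔT = Q / C = 6.64×10^7 / 7.97×10^6 = 8.33 K.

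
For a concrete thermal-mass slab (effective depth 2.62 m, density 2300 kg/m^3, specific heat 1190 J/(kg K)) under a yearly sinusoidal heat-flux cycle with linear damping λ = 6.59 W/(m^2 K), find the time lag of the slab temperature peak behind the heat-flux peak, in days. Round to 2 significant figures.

Areal heat capacity C = ρ c_p D = 2300 × 1190 × 2.62 = 7.17×10^6 J/(m^2 K).
ω = 2π / 3.15×10^7 s = 1.99×10^-7 s⁻¹.
Phase lag φ = arctan(Cω/λ) = arctan(1.43/6.59) = 0.213 rad.
Time lag = φ / ω = 0.213 / 1.99×10^-7 = 1.07×10^6 s = 12.4 days.

12 days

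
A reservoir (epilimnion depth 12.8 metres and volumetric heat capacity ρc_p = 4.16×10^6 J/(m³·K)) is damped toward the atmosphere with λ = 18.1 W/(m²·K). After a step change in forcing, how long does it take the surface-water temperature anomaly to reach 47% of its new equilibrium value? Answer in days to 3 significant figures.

21.6 days

Areal heat capacity C = ρc_p × D = 4.16×10^6 × 12.8 = 5.32×10^7 J m⁻² K⁻¹.
τ = C / λ = 5.32×10^7 / 18.1 = 2.94×10^6 s.
Fraction reached: 1 − e^(−t/τ) = 0.47 ⇒ t = −τ ln(1 − 0.47) = τ × 0.635.
t = 1.87×10^6 s = 21.6 days.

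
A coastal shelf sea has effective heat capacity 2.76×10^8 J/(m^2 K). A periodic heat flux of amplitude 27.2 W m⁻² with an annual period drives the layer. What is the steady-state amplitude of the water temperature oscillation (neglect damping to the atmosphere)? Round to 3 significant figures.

0.495 K

Areal heat capacity C = 2.76×10^8 J/(m^2 K) (given).
Angular frequency ω = 2π / T = 2π / 3.15×10^7 s = 1.99×10^-7 s⁻¹.
Cω = 2.76×10^8 × 1.99×10^-7 = 55.0 W/(m²·K).
Amplitude A = F₀ / (Cω) = 27.2 / 55.0 = 0.495 K.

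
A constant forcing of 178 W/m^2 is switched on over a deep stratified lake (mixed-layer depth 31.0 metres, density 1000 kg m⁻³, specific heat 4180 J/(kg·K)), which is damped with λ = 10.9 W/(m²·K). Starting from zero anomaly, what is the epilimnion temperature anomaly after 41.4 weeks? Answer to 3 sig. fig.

14.3 K

Areal heat capacity C = ρ c_p D = 1000 × 4180 × 31.0 = 1.30×10^8 J/(m²·K).
τ = C / λ = 1.30×10^8 / 10.9 = 1.19×10^7 s.
Equilibrium anomaly ΔT_eq = F / λ = 178 / 10.9 = 16.3 K.
t = 41.4 weeks = 2.50×10^7 s, so t/τ = 2.11.
ΔT(t) = ΔT_eq (1 − e^(−t/τ)) = 16.3 × (1 − e^−2.11) = 14.3 K.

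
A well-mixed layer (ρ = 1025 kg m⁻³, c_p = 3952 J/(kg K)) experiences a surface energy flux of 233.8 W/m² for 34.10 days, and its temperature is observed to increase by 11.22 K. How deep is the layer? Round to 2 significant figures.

15 m

Heat input Q = F Δt = 233.8 × 2.95×10^6 s = 6.89×10^8 J/m².
Required areal heat capacity C = Q / ΔT = 6.14×10^7 J/(m²·K).
Depth D = C / (ρ c_p) = 6.14×10^7 / (1025 × 3952) = 15.2 m.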